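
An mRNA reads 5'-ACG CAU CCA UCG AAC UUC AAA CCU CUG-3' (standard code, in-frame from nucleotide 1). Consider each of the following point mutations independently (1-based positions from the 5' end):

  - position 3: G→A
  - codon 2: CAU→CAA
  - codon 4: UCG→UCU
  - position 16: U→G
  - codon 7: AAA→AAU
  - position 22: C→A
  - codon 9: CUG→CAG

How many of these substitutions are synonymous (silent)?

Codon 1: ACG (Thr) → ACA (Thr) — synonymous.
Codon 2: CAU (His) → CAA (Gln) — missense.
Codon 4: UCG (Ser) → UCU (Ser) — synonymous.
Codon 6: UUC (Phe) → GUC (Val) — missense.
Codon 7: AAA (Lys) → AAU (Asn) — missense.
Codon 8: CCU (Pro) → ACU (Thr) — missense.
Codon 9: CUG (Leu) → CAG (Gln) — missense.
Synonymous: 2 of 7.

2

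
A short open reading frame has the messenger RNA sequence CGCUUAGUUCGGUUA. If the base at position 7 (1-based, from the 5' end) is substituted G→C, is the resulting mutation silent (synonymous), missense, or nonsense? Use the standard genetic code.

Position 7 falls in codon 3: GUU → Val.
After the substitution the codon is CUU → Leu.
Val ≠ Leu, so this is a missense mutation.

missense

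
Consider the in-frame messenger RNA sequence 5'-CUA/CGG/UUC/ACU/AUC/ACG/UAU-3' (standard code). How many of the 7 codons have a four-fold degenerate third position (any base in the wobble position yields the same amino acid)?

4

Codon 1 CUA (Leu): third position 4-fold.
Codon 2 CGG (Arg): third position 4-fold.
Codon 3 UUC (Phe): third position 2-fold.
Codon 4 ACU (Thr): third position 4-fold.
Codon 5 AUC (Ile): third position 3-fold.
Codon 6 ACG (Thr): third position 4-fold.
Codon 7 UAU (Tyr): third position 2-fold.
Four-fold degenerate third positions: 4.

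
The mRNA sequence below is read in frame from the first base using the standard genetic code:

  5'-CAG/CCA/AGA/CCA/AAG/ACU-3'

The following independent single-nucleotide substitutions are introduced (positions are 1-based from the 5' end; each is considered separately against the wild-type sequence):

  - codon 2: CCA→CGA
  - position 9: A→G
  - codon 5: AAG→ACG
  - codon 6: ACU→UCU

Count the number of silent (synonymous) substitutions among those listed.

1

Codon 2: CCA (Pro) → CGA (Arg) — missense.
Codon 3: AGA (Arg) → AGG (Arg) — synonymous.
Codon 5: AAG (Lys) → ACG (Thr) — missense.
Codon 6: ACU (Thr) → UCU (Ser) — missense.
Synonymous: 1 of 4.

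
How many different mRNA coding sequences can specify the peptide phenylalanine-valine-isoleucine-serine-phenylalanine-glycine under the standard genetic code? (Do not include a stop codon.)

1152

Phe: 2 codons.
Val: 4 codons.
Ile: 3 codons.
Ser: 6 codons.
Phe: 2 codons.
Gly: 4 codons.
2 × 4 × 3 × 6 × 2 × 4 = 1152.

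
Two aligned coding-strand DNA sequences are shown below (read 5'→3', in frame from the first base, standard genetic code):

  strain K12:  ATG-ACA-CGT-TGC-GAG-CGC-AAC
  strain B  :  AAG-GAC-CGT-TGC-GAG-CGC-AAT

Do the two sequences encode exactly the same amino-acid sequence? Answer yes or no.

Codon 1: ATG Met / AAG Lys — nonsynonymous.
Codon 2: ACA Thr / GAC Asp — nonsynonymous.
Codon 3: CGT Arg / CGT Arg — identical.
Codon 4: TGC Cys / TGC Cys — identical.
Codon 5: GAG Glu / GAG Glu — identical.
Codon 6: CGC Arg / CGC Arg — identical.
Codon 7: AAC Asn / AAT Asn — synonymous.
Nonsynonymous differences: 2 → different protein.

no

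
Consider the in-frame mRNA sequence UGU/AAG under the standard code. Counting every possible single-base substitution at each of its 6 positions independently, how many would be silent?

2

Codon 1 (UGU, Cys): 1 synonymous substitution.
Codon 2 (AAG, Lys): 1 synonymous substitution.
Total: 1 + 1 = 2.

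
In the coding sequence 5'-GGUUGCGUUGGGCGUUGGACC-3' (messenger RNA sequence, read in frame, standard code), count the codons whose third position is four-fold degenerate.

5

Codon 1 GGU (Gly): third position 4-fold.
Codon 2 UGC (Cys): third position 2-fold.
Codon 3 GUU (Val): third position 4-fold.
Codon 4 GGG (Gly): third position 4-fold.
Codon 5 CGU (Arg): third position 4-fold.
Codon 6 UGG (Trp): third position 1-fold.
Codon 7 ACC (Thr): third position 4-fold.
Four-fold degenerate third positions: 5.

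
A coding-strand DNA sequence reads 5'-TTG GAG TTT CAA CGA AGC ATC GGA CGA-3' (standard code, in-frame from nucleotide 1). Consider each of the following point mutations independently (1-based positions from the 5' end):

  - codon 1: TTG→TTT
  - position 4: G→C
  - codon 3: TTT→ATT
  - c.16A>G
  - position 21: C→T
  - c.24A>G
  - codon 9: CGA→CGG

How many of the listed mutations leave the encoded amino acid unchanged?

Codon 1: TTG (Leu) → TTT (Phe) — missense.
Codon 2: GAG (Glu) → CAG (Gln) — missense.
Codon 3: TTT (Phe) → ATT (Ile) — missense.
Codon 6: AGC (Ser) → GGC (Gly) — missense.
Codon 7: ATC (Ile) → ATT (Ile) — synonymous.
Codon 8: GGA (Gly) → GGG (Gly) — synonymous.
Codon 9: CGA (Arg) → CGG (Arg) — synonymous.
Synonymous: 3 of 7.

3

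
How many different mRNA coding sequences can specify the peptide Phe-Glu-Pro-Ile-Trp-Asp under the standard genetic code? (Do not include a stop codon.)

Phe: 2 codons.
Glu: 2 codons.
Pro: 4 codons.
Ile: 3 codons.
Trp: 1 codon.
Asp: 2 codons.
2 × 2 × 4 × 3 × 1 × 2 = 96.

96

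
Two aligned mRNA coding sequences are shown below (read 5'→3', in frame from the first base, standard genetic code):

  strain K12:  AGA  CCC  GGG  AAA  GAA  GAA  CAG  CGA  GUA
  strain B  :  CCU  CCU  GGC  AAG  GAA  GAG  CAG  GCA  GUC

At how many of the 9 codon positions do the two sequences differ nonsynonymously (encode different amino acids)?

Codon 1: AGA Arg / CCU Pro — nonsynonymous.
Codon 2: CCC Pro / CCU Pro — synonymous.
Codon 3: GGG Gly / GGC Gly — synonymous.
Codon 4: AAA Lys / AAG Lys — synonymous.
Codon 5: GAA Glu / GAA Glu — identical.
Codon 6: GAA Glu / GAG Glu — synonymous.
Codon 7: CAG Gln / CAG Gln — identical.
Codon 8: CGA Arg / GCA Ala — nonsynonymous.
Codon 9: GUA Val / GUC Val — synonymous.
Nonsynonymous differences: 2.

2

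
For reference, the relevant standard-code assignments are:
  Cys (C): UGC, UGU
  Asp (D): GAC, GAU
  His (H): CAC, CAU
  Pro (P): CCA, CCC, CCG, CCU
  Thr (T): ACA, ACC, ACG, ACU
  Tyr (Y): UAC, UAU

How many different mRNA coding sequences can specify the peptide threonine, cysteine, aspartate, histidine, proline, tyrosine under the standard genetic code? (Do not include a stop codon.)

Thr: 4 codons.
Cys: 2 codons.
Asp: 2 codons.
His: 2 codons.
Pro: 4 codons.
Tyr: 2 codons.
4 × 2 × 2 × 2 × 4 × 2 = 256.

256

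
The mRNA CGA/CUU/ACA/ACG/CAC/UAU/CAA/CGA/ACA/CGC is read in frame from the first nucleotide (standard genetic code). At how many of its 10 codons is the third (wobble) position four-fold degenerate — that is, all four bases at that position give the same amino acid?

Codon 1 CGA (Arg): third position 4-fold.
Codon 2 CUU (Leu): third position 4-fold.
Codon 3 ACA (Thr): third position 4-fold.
Codon 4 ACG (Thr): third position 4-fold.
Codon 5 CAC (His): third position 2-fold.
Codon 6 UAU (Tyr): third position 2-fold.
Codon 7 CAA (Gln): third position 2-fold.
Codon 8 CGA (Arg): third position 4-fold.
Codon 9 ACA (Thr): third position 4-fold.
Codon 10 CGC (Arg): third position 4-fold.
Four-fold degenerate third positions: 7.

7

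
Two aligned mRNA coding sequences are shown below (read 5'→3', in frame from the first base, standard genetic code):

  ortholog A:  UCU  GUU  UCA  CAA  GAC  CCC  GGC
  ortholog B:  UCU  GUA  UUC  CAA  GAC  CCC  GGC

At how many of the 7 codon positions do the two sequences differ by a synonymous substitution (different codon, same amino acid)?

Codon 1: UCU Ser / UCU Ser — identical.
Codon 2: GUU Val / GUA Val — synonymous.
Codon 3: UCA Ser / UUC Phe — nonsynonymous.
Codon 4: CAA Gln / CAA Gln — identical.
Codon 5: GAC Asp / GAC Asp — identical.
Codon 6: CCC Pro / CCC Pro — identical.
Codon 7: GGC Gly / GGC Gly — identical.
Synonymous differences: 1.

1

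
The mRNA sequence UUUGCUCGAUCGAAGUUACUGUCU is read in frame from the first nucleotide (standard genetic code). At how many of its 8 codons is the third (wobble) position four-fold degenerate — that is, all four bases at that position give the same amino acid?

Codon 1 UUU (Phe): third position 2-fold.
Codon 2 GCU (Ala): third position 4-fold.
Codon 3 CGA (Arg): third position 4-fold.
Codon 4 UCG (Ser): third position 4-fold.
Codon 5 AAG (Lys): third position 2-fold.
Codon 6 UUA (Leu): third position 2-fold.
Codon 7 CUG (Leu): third position 4-fold.
Codon 8 UCU (Ser): third position 4-fold.
Four-fold degenerate third positions: 5.

5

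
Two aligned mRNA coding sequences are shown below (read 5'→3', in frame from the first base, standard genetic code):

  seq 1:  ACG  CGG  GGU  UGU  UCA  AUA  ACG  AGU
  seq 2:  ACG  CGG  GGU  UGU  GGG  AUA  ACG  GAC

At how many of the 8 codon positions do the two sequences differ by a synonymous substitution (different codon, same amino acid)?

Codon 1: ACG Thr / ACG Thr — identical.
Codon 2: CGG Arg / CGG Arg — identical.
Codon 3: GGU Gly / GGU Gly — identical.
Codon 4: UGU Cys / UGU Cys — identical.
Codon 5: UCA Ser / GGG Gly — nonsynonymous.
Codon 6: AUA Ile / AUA Ile — identical.
Codon 7: ACG Thr / ACG Thr — identical.
Codon 8: AGU Ser / GAC Asp — nonsynonymous.
Synonymous differences: 0.

0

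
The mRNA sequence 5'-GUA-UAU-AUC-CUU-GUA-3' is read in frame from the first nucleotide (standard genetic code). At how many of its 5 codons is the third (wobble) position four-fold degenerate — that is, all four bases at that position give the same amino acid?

Codon 1 GUA (Val): third position 4-fold.
Codon 2 UAU (Tyr): third position 2-fold.
Codon 3 AUC (Ile): third position 3-fold.
Codon 4 CUU (Leu): third position 4-fold.
Codon 5 GUA (Val): third position 4-fold.
Four-fold degenerate third positions: 3.

3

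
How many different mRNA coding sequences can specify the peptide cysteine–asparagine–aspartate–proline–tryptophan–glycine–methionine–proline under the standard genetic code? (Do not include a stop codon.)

Cys: 2 codons.
Asn: 2 codons.
Asp: 2 codons.
Pro: 4 codons.
Trp: 1 codon.
Gly: 4 codons.
Met: 1 codon.
Pro: 4 codons.
2 × 2 × 2 × 4 × 1 × 4 × 1 × 4 = 512.

512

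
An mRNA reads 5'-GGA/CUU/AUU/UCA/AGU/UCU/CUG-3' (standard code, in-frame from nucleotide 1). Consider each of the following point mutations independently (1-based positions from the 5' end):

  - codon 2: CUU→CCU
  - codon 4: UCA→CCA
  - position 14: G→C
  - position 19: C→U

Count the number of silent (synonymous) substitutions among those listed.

1

Codon 2: CUU (Leu) → CCU (Pro) — missense.
Codon 4: UCA (Ser) → CCA (Pro) — missense.
Codon 5: AGU (Ser) → ACU (Thr) — missense.
Codon 7: CUG (Leu) → UUG (Leu) — synonymous.
Synonymous: 1 of 4.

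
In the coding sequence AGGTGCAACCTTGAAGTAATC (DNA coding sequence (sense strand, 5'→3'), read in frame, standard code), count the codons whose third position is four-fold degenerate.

Codon 1 AGG (Arg): third position 2-fold.
Codon 2 TGC (Cys): third position 2-fold.
Codon 3 AAC (Asn): third position 2-fold.
Codon 4 CTT (Leu): third position 4-fold.
Codon 5 GAA (Glu): third position 2-fold.
Codon 6 GTA (Val): third position 4-fold.
Codon 7 ATC (Ile): third position 3-fold.
Four-fold degenerate third positions: 2.

2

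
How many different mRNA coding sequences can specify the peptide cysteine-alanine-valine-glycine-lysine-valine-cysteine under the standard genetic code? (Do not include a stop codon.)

Cys: 2 codons.
Ala: 4 codons.
Val: 4 codons.
Gly: 4 codons.
Lys: 2 codons.
Val: 4 codons.
Cys: 2 codons.
2 × 4 × 4 × 4 × 2 × 4 × 2 = 2048.

2048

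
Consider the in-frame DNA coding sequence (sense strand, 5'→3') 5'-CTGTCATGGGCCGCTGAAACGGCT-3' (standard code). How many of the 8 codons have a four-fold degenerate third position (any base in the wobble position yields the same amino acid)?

6

Codon 1 CTG (Leu): third position 4-fold.
Codon 2 TCA (Ser): third position 4-fold.
Codon 3 TGG (Trp): third position 1-fold.
Codon 4 GCC (Ala): third position 4-fold.
Codon 5 GCT (Ala): third position 4-fold.
Codon 6 GAA (Glu): third position 2-fold.
Codon 7 ACG (Thr): third position 4-fold.
Codon 8 GCT (Ala): third position 4-fold.
Four-fold degenerate third positions: 6.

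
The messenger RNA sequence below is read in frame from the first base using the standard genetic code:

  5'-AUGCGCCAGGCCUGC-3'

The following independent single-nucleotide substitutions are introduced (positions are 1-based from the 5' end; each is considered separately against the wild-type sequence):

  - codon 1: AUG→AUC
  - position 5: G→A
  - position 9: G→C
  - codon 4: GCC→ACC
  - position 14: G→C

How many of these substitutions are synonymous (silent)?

0

Codon 1: AUG (Met) → AUC (Ile) — missense.
Codon 2: CGC (Arg) → CAC (His) — missense.
Codon 3: CAG (Gln) → CAC (His) — missense.
Codon 4: GCC (Ala) → ACC (Thr) — missense.
Codon 5: UGC (Cys) → UCC (Ser) — missense.
Synonymous: 0 of 5.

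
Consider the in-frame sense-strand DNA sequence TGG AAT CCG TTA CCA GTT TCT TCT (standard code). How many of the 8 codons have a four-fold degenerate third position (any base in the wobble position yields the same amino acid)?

Codon 1 TGG (Trp): third position 1-fold.
Codon 2 AAT (Asn): third position 2-fold.
Codon 3 CCG (Pro): third position 4-fold.
Codon 4 TTA (Leu): third position 2-fold.
Codon 5 CCA (Pro): third position 4-fold.
Codon 6 GTT (Val): third position 4-fold.
Codon 7 TCT (Ser): third position 4-fold.
Codon 8 TCT (Ser): third position 4-fold.
Four-fold degenerate third positions: 5.

5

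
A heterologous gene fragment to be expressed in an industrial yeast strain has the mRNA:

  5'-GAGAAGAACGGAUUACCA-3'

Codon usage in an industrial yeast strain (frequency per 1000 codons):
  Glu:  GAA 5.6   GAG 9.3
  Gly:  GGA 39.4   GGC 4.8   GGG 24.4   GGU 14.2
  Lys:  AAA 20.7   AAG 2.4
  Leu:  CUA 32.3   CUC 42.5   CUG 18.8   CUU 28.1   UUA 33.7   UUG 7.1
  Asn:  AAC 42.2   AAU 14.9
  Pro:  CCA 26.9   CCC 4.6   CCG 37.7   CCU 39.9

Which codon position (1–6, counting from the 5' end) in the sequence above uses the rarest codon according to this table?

2

Codon 1 GAG (Glu): 9.3 per 1000.
Codon 2 AAG (Lys): 2.4 per 1000.
Codon 3 AAC (Asn): 42.2 per 1000.
Codon 4 GGA (Gly): 39.4 per 1000.
Codon 5 UUA (Leu): 33.7 per 1000.
Codon 6 CCA (Pro): 26.9 per 1000.
Lowest frequency is 2.4 at codon 2.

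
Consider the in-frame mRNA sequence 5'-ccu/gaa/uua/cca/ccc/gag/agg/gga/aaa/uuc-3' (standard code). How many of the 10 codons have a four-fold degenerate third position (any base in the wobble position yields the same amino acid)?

Codon 1 CCU (Pro): third position 4-fold.
Codon 2 GAA (Glu): third position 2-fold.
Codon 3 UUA (Leu): third position 2-fold.
Codon 4 CCA (Pro): third position 4-fold.
Codon 5 CCC (Pro): third position 4-fold.
Codon 6 GAG (Glu): third position 2-fold.
Codon 7 AGG (Arg): third position 2-fold.
Codon 8 GGA (Gly): third position 4-fold.
Codon 9 AAA (Lys): third position 2-fold.
Codon 10 UUC (Phe): third position 2-fold.
Four-fold degenerate third positions: 4.

4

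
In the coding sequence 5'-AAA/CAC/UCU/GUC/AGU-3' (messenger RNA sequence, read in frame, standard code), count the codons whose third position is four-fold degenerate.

2

Codon 1 AAA (Lys): third position 2-fold.
Codon 2 CAC (His): third position 2-fold.
Codon 3 UCU (Ser): third position 4-fold.
Codon 4 GUC (Val): third position 4-fold.
Codon 5 AGU (Ser): third position 2-fold.
Four-fold degenerate third positions: 2.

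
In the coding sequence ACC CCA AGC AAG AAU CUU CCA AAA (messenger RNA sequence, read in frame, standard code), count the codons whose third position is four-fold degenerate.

Codon 1 ACC (Thr): third position 4-fold.
Codon 2 CCA (Pro): third position 4-fold.
Codon 3 AGC (Ser): third position 2-fold.
Codon 4 AAG (Lys): third position 2-fold.
Codon 5 AAU (Asn): third position 2-fold.
Codon 6 CUU (Leu): third position 4-fold.
Codon 7 CCA (Pro): third position 4-fold.
Codon 8 AAA (Lys): third position 2-fold.
Four-fold degenerate third positions: 4.

4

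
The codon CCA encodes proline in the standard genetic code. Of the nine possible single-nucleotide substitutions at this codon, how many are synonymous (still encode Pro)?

3

Position 1: none → 0 synonymous.
Position 2: none → 0 synonymous.
Position 3: CCT, CCC, CCG → 3 synonymous.
Total: 0 + 0 + 3 = 3.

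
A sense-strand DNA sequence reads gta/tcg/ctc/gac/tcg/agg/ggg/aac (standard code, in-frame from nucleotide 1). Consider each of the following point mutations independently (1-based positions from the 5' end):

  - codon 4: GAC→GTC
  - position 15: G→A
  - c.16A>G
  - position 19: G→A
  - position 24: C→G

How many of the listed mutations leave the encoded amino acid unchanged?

Codon 4: GAC (Asp) → GTC (Val) — missense.
Codon 5: TCG (Ser) → TCA (Ser) — synonymous.
Codon 6: AGG (Arg) → GGG (Gly) — missense.
Codon 7: GGG (Gly) → AGG (Arg) — missense.
Codon 8: AAC (Asn) → AAG (Lys) — missense.
Synonymous: 1 of 5.

1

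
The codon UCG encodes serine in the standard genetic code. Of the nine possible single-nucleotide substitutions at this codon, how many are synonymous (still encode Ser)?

Position 1: none → 0 synonymous.
Position 2: none → 0 synonymous.
Position 3: UCU, UCC, UCA → 3 synonymous.
Total: 0 + 0 + 3 = 3.

3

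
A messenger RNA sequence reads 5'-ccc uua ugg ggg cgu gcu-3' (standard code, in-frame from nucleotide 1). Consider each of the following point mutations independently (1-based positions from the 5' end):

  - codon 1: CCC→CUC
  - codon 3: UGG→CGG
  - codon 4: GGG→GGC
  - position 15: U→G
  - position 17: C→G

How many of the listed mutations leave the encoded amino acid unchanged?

2

Codon 1: CCC (Pro) → CUC (Leu) — missense.
Codon 3: UGG (Trp) → CGG (Arg) — missense.
Codon 4: GGG (Gly) → GGC (Gly) — synonymous.
Codon 5: CGU (Arg) → CGG (Arg) — synonymous.
Codon 6: GCU (Ala) → GGU (Gly) — missense.
Synonymous: 2 of 5.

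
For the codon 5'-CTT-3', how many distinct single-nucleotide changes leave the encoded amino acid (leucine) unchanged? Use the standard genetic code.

3

Position 1: none → 0 synonymous.
Position 2: none → 0 synonymous.
Position 3: CTC, CTA, CTG → 3 synonymous.
Total: 0 + 0 + 3 = 3.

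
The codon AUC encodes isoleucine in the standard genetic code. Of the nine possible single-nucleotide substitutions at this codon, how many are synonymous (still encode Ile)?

2

Position 1: none → 0 synonymous.
Position 2: none → 0 synonymous.
Position 3: AUU, AUA → 2 synonymous.
Total: 0 + 0 + 2 = 2.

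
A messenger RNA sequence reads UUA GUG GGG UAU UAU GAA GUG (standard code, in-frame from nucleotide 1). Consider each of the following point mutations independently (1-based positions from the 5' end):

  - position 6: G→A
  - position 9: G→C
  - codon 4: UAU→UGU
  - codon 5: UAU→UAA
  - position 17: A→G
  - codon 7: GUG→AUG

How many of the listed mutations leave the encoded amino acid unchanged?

2

Codon 2: GUG (Val) → GUA (Val) — synonymous.
Codon 3: GGG (Gly) → GGC (Gly) — synonymous.
Codon 4: UAU (Tyr) → UGU (Cys) — missense.
Codon 5: UAU (Tyr) → UAA (Stop) — nonsense.
Codon 6: GAA (Glu) → GGA (Gly) — missense.
Codon 7: GUG (Val) → AUG (Met) — missense.
Synonymous: 2 of 6.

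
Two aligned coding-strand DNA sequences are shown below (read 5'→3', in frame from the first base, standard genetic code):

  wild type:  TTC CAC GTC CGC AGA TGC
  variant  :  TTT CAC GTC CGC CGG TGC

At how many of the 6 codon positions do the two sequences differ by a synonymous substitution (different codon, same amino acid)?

Codon 1: TTC Phe / TTT Phe — synonymous.
Codon 2: CAC His / CAC His — identical.
Codon 3: GTC Val / GTC Val — identical.
Codon 4: CGC Arg / CGC Arg — identical.
Codon 5: AGA Arg / CGG Arg — synonymous.
Codon 6: TGC Cys / TGC Cys — identical.
Synonymous differences: 2.

2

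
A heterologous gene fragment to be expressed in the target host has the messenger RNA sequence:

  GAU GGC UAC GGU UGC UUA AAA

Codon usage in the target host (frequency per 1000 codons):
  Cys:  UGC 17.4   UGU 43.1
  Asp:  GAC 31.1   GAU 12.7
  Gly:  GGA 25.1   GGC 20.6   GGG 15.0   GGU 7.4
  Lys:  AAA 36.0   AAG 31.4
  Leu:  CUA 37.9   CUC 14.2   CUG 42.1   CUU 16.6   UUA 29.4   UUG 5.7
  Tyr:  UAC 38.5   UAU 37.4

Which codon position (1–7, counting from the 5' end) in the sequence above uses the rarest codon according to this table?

4

Codon 1 GAU (Asp): 12.7 per 1000.
Codon 2 GGC (Gly): 20.6 per 1000.
Codon 3 UAC (Tyr): 38.5 per 1000.
Codon 4 GGU (Gly): 7.4 per 1000.
Codon 5 UGC (Cys): 17.4 per 1000.
Codon 6 UUA (Leu): 29.4 per 1000.
Codon 7 AAA (Lys): 36.0 per 1000.
Lowest frequency is 7.4 at codon 4.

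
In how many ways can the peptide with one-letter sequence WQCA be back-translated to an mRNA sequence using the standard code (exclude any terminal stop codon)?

Trp: 1 codon.
Gln: 2 codons.
Cys: 2 codons.
Ala: 4 codons.
1 × 2 × 2 × 4 = 16.

16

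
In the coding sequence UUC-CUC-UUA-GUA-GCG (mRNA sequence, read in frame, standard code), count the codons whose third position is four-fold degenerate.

3

Codon 1 UUC (Phe): third position 2-fold.
Codon 2 CUC (Leu): third position 4-fold.
Codon 3 UUA (Leu): third position 2-fold.
Codon 4 GUA (Val): third position 4-fold.
Codon 5 GCG (Ala): third position 4-fold.
Four-fold degenerate third positions: 3.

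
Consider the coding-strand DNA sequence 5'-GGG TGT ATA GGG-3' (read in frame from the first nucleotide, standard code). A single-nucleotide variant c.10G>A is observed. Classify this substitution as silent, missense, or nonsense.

missense

Position 10 falls in codon 4: GGG → Gly.
After the substitution the codon is AGG → Arg.
Gly ≠ Arg, so this is a missense mutation.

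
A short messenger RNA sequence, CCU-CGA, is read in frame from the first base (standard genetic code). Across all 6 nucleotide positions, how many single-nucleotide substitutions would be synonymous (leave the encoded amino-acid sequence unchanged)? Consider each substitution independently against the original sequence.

Codon 1 (CCU, Pro): 3 synonymous substitutions.
Codon 2 (CGA, Arg): 4 synonymous substitutions.
Total: 3 + 4 = 7.

7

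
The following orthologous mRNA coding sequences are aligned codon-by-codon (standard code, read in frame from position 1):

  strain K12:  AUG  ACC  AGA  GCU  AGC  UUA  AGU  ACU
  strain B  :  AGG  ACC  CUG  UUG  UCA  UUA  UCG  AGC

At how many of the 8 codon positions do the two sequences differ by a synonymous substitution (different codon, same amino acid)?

Codon 1: AUG Met / AGG Arg — nonsynonymous.
Codon 2: ACC Thr / ACC Thr — identical.
Codon 3: AGA Arg / CUG Leu — nonsynonymous.
Codon 4: GCU Ala / UUG Leu — nonsynonymous.
Codon 5: AGC Ser / UCA Ser — synonymous.
Codon 6: UUA Leu / UUA Leu — identical.
Codon 7: AGU Ser / UCG Ser — synonymous.
Codon 8: ACU Thr / AGC Ser — nonsynonymous.
Synonymous differences: 2.

2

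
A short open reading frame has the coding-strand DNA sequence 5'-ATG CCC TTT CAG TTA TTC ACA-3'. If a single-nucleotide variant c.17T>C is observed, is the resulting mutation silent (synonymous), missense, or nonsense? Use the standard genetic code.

Position 17 falls in codon 6: TTC → Phe.
After the substitution the codon is TCC → Ser.
Phe ≠ Ser, so this is a missense mutation.

missense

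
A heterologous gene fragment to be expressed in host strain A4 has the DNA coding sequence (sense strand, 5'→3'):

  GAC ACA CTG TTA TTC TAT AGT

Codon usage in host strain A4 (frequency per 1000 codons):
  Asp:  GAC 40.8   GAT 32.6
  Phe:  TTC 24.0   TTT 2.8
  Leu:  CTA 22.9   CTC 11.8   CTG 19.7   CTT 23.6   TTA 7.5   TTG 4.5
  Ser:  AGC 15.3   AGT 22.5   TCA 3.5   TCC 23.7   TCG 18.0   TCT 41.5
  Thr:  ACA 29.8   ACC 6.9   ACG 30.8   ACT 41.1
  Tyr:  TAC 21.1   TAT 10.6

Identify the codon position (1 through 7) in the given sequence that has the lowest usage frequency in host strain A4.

4

Codon 1 GAC (Asp): 40.8 per 1000.
Codon 2 ACA (Thr): 29.8 per 1000.
Codon 3 CTG (Leu): 19.7 per 1000.
Codon 4 TTA (Leu): 7.5 per 1000.
Codon 5 TTC (Phe): 24.0 per 1000.
Codon 6 TAT (Tyr): 10.6 per 1000.
Codon 7 AGT (Ser): 22.5 per 1000.
Lowest frequency is 7.5 at codon 4.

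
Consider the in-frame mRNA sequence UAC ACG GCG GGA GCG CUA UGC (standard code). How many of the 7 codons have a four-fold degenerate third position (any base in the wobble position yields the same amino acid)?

5

Codon 1 UAC (Tyr): third position 2-fold.
Codon 2 ACG (Thr): third position 4-fold.
Codon 3 GCG (Ala): third position 4-fold.
Codon 4 GGA (Gly): third position 4-fold.
Codon 5 GCG (Ala): third position 4-fold.
Codon 6 CUA (Leu): third position 4-fold.
Codon 7 UGC (Cys): third position 2-fold.
Four-fold degenerate third positions: 5.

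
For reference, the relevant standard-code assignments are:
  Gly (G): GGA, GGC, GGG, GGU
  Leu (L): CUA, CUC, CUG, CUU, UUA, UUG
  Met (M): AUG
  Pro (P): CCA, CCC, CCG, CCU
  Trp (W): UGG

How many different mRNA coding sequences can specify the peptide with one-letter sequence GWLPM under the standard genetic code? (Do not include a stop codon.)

Gly: 4 codons.
Trp: 1 codon.
Leu: 6 codons.
Pro: 4 codons.
Met: 1 codon.
4 × 1 × 6 × 4 × 1 = 96.

96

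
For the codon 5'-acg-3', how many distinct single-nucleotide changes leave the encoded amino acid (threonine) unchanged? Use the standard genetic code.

3

Position 1: none → 0 synonymous.
Position 2: none → 0 synonymous.
Position 3: ACU, ACC, ACA → 3 synonymous.
Total: 0 + 0 + 3 = 3.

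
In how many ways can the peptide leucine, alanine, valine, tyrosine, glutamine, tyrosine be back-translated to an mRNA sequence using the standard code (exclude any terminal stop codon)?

768

Leu: 6 codons.
Ala: 4 codons.
Val: 4 codons.
Tyr: 2 codons.
Gln: 2 codons.
Tyr: 2 codons.
6 × 4 × 4 × 2 × 2 × 2 = 768.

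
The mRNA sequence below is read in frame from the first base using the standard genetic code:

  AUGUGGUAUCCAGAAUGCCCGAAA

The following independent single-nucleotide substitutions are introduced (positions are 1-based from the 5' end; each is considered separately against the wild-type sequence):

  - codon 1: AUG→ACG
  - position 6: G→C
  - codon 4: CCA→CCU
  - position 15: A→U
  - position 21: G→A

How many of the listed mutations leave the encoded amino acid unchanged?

Codon 1: AUG (Met) → ACG (Thr) — missense.
Codon 2: UGG (Trp) → UGC (Cys) — missense.
Codon 4: CCA (Pro) → CCU (Pro) — synonymous.
Codon 5: GAA (Glu) → GAU (Asp) — missense.
Codon 7: CCG (Pro) → CCA (Pro) — synonymous.
Synonymous: 2 of 5.

2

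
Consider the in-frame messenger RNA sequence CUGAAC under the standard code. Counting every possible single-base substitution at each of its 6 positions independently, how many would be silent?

5

Codon 1 (CUG, Leu): 4 synonymous substitutions.
Codon 2 (AAC, Asn): 1 synonymous substitution.
Total: 4 + 1 = 5.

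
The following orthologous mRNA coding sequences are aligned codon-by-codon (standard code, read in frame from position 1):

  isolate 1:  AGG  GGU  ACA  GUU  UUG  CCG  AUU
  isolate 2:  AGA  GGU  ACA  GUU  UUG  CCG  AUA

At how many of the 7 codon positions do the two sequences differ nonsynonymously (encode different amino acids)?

0

Codon 1: AGG Arg / AGA Arg — synonymous.
Codon 2: GGU Gly / GGU Gly — identical.
Codon 3: ACA Thr / ACA Thr — identical.
Codon 4: GUU Val / GUU Val — identical.
Codon 5: UUG Leu / UUG Leu — identical.
Codon 6: CCG Pro / CCG Pro — identical.
Codon 7: AUU Ile / AUA Ile — synonymous.
Nonsynonymous differences: 0.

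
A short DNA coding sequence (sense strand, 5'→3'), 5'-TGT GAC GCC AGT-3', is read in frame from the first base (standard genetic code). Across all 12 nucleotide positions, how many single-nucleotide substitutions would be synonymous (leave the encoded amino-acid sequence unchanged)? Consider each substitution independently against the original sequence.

Codon 1 (TGT, Cys): 1 synonymous substitution.
Codon 2 (GAC, Asp): 1 synonymous substitution.
Codon 3 (GCC, Ala): 3 synonymous substitutions.
Codon 4 (AGT, Ser): 1 synonymous substitution.
Total: 1 + 1 + 3 + 1 = 6.

6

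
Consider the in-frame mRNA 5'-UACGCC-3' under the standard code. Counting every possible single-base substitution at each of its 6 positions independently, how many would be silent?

4

Codon 1 (UAC, Tyr): 1 synonymous substitution.
Codon 2 (GCC, Ala): 3 synonymous substitutions.
Total: 1 + 3 = 4.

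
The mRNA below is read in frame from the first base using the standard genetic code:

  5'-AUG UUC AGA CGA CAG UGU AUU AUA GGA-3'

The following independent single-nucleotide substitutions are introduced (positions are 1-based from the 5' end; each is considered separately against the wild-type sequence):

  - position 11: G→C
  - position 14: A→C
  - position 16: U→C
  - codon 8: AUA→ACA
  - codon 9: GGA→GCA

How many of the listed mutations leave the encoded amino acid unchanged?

Codon 4: CGA (Arg) → CCA (Pro) — missense.
Codon 5: CAG (Gln) → CCG (Pro) — missense.
Codon 6: UGU (Cys) → CGU (Arg) — missense.
Codon 8: AUA (Ile) → ACA (Thr) — missense.
Codon 9: GGA (Gly) → GCA (Ala) — missense.
Synonymous: 0 of 5.

0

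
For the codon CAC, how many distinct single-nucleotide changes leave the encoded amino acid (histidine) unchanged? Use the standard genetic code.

Position 1: none → 0 synonymous.
Position 2: none → 0 synonymous.
Position 3: CAU → 1 synonymous.
Total: 0 + 0 + 1 = 1.

1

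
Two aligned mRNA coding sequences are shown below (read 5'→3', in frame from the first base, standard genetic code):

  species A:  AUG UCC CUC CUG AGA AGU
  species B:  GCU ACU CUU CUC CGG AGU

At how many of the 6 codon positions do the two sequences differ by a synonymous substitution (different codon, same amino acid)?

Codon 1: AUG Met / GCU Ala — nonsynonymous.
Codon 2: UCC Ser / ACU Thr — nonsynonymous.
Codon 3: CUC Leu / CUU Leu — synonymous.
Codon 4: CUG Leu / CUC Leu — synonymous.
Codon 5: AGA Arg / CGG Arg — synonymous.
Codon 6: AGU Ser / AGU Ser — identical.
Synonymous differences: 3.

3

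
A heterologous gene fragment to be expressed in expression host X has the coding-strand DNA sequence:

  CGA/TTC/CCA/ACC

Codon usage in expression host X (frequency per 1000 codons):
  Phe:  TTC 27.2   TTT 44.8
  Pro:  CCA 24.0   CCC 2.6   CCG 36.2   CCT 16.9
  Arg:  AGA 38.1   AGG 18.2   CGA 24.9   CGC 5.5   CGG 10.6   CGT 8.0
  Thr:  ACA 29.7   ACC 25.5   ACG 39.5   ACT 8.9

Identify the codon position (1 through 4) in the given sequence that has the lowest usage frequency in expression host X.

3

Codon 1 CGA (Arg): 24.9 per 1000.
Codon 2 TTC (Phe): 27.2 per 1000.
Codon 3 CCA (Pro): 24.0 per 1000.
Codon 4 ACC (Thr): 25.5 per 1000.
Lowest frequency is 24.0 at codon 3.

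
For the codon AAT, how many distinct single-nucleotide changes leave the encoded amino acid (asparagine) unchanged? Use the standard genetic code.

Position 1: none → 0 synonymous.
Position 2: none → 0 synonymous.
Position 3: AAC → 1 synonymous.
Total: 0 + 0 + 1 = 1.

1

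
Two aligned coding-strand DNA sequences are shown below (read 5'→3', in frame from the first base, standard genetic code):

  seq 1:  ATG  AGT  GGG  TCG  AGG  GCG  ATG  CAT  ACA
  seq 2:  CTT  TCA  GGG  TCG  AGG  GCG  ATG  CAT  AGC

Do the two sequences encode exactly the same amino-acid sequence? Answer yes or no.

Codon 1: ATG Met / CTT Leu — nonsynonymous.
Codon 2: AGT Ser / TCA Ser — synonymous.
Codon 3: GGG Gly / GGG Gly — identical.
Codon 4: TCG Ser / TCG Ser — identical.
Codon 5: AGG Arg / AGG Arg — identical.
Codon 6: GCG Ala / GCG Ala — identical.
Codon 7: ATG Met / ATG Met — identical.
Codon 8: CAT His / CAT His — identical.
Codon 9: ACA Thr / AGC Ser — nonsynonymous.
Nonsynonymous differences: 2 → different protein.

no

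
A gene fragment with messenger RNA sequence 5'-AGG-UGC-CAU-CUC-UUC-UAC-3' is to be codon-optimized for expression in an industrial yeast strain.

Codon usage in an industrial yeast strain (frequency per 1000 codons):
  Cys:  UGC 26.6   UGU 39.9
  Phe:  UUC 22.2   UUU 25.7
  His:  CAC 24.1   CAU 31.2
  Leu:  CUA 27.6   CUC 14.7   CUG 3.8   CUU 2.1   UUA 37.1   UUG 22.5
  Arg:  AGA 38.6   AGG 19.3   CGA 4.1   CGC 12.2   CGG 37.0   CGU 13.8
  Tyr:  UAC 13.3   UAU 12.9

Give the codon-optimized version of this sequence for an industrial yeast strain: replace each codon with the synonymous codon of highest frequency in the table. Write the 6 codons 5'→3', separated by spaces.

Codon 1 (Arg): best is AGA at 38.6.
Codon 2 (Cys): best is UGU at 39.9.
Codon 3 (His): best is CAU at 31.2.
Codon 4 (Leu): best is UUA at 37.1.
Codon 5 (Phe): best is UUU at 25.7.
Codon 6 (Tyr): best is UAC at 13.3.

AGA UGU CAU UUA UUU UAC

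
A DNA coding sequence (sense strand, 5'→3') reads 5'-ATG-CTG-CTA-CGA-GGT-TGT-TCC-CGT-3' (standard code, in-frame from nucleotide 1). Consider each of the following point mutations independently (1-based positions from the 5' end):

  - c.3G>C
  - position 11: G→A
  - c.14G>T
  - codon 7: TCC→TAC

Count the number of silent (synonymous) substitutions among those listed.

Codon 1: ATG (Met) → ATC (Ile) — missense.
Codon 4: CGA (Arg) → CAA (Gln) — missense.
Codon 5: GGT (Gly) → GTT (Val) — missense.
Codon 7: TCC (Ser) → TAC (Tyr) — missense.
Synonymous: 0 of 4.

0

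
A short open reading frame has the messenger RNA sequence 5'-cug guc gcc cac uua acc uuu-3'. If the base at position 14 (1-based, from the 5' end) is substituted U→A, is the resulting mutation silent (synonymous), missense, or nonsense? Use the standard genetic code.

nonsense

Position 14 falls in codon 5: UUA → Leu.
After the substitution the codon is UAA → Stop.
The new codon is a stop codon, so this is a nonsense mutation.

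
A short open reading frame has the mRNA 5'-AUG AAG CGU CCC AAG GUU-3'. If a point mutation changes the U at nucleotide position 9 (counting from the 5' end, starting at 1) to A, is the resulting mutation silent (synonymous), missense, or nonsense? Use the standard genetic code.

Position 9 falls in codon 3: CGU → Arg.
After the substitution the codon is CGA → Arg.
Both encode Arg, so the change is synonymous.

silent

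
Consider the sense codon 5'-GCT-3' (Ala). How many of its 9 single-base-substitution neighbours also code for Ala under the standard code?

Position 1: none → 0 synonymous.
Position 2: none → 0 synonymous.
Position 3: GCC, GCA, GCG → 3 synonymous.
Total: 0 + 0 + 3 = 3.

3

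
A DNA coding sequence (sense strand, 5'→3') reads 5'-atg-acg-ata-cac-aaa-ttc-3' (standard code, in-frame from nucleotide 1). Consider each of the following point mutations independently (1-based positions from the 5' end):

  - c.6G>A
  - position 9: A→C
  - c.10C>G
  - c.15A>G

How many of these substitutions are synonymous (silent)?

Codon 2: ACG (Thr) → ACA (Thr) — synonymous.
Codon 3: ATA (Ile) → ATC (Ile) — synonymous.
Codon 4: CAC (His) → GAC (Asp) — missense.
Codon 5: AAA (Lys) → AAG (Lys) — synonymous.
Synonymous: 3 of 4.

3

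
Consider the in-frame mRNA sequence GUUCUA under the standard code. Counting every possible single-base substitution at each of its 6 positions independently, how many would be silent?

7

Codon 1 (GUU, Val): 3 synonymous substitutions.
Codon 2 (CUA, Leu): 4 synonymous substitutions.
Total: 3 + 4 = 7.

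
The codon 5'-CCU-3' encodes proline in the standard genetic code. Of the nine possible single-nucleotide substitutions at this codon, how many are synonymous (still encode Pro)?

3

Position 1: none → 0 synonymous.
Position 2: none → 0 synonymous.
Position 3: CCC, CCA, CCG → 3 synonymous.
Total: 0 + 0 + 3 = 3.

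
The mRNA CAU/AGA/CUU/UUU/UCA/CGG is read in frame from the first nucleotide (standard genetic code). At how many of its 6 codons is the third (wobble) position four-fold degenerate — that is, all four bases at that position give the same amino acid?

Codon 1 CAU (His): third position 2-fold.
Codon 2 AGA (Arg): third position 2-fold.
Codon 3 CUU (Leu): third position 4-fold.
Codon 4 UUU (Phe): third position 2-fold.
Codon 5 UCA (Ser): third position 4-fold.
Codon 6 CGG (Arg): third position 4-fold.
Four-fold degenerate third positions: 3.

3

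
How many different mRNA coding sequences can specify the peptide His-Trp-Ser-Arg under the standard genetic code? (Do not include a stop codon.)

His: 2 codons.
Trp: 1 codon.
Ser: 6 codons.
Arg: 6 codons.
2 × 1 × 6 × 6 = 72.

72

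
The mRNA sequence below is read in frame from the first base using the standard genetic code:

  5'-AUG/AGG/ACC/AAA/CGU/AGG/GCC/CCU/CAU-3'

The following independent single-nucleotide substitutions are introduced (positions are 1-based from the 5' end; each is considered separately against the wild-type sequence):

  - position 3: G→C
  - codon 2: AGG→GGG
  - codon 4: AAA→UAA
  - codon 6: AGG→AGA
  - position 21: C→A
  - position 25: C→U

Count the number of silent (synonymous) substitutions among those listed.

2

Codon 1: AUG (Met) → AUC (Ile) — missense.
Codon 2: AGG (Arg) → GGG (Gly) — missense.
Codon 4: AAA (Lys) → UAA (Stop) — nonsense.
Codon 6: AGG (Arg) → AGA (Arg) — synonymous.
Codon 7: GCC (Ala) → GCA (Ala) — synonymous.
Codon 9: CAU (His) → UAU (Tyr) — missense.
Synonymous: 2 of 6.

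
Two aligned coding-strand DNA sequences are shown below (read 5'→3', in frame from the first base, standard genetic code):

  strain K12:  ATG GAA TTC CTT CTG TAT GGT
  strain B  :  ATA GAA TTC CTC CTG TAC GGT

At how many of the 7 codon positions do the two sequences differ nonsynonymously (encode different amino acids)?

Codon 1: ATG Met / ATA Ile — nonsynonymous.
Codon 2: GAA Glu / GAA Glu — identical.
Codon 3: TTC Phe / TTC Phe — identical.
Codon 4: CTT Leu / CTC Leu — synonymous.
Codon 5: CTG Leu / CTG Leu — identical.
Codon 6: TAT Tyr / TAC Tyr — synonymous.
Codon 7: GGT Gly / GGT Gly — identical.
Nonsynonymous differences: 1.

1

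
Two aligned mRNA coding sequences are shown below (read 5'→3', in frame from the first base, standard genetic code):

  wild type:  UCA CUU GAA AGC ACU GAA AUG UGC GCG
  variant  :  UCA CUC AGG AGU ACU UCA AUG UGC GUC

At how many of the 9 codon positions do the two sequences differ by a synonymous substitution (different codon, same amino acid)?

2

Codon 1: UCA Ser / UCA Ser — identical.
Codon 2: CUU Leu / CUC Leu — synonymous.
Codon 3: GAA Glu / AGG Arg — nonsynonymous.
Codon 4: AGC Ser / AGU Ser — synonymous.
Codon 5: ACU Thr / ACU Thr — identical.
Codon 6: GAA Glu / UCA Ser — nonsynonymous.
Codon 7: AUG Met / AUG Met — identical.
Codon 8: UGC Cys / UGC Cys — identical.
Codon 9: GCG Ala / GUC Val — nonsynonymous.
Synonymous differences: 2.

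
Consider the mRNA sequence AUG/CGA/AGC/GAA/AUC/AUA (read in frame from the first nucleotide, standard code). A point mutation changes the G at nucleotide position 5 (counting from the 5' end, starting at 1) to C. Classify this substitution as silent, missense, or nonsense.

Position 5 falls in codon 2: CGA → Arg.
After the substitution the codon is CCA → Pro.
Arg ≠ Pro, so this is a missense mutation.

missense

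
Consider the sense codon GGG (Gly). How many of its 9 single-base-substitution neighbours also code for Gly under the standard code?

Position 1: none → 0 synonymous.
Position 2: none → 0 synonymous.
Position 3: GGU, GGC, GGA → 3 synonymous.
Total: 0 + 0 + 3 = 3.

3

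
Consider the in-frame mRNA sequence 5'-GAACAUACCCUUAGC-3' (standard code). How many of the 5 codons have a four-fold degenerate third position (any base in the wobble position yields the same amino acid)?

Codon 1 GAA (Glu): third position 2-fold.
Codon 2 CAU (His): third position 2-fold.
Codon 3 ACC (Thr): third position 4-fold.
Codon 4 CUU (Leu): third position 4-fold.
Codon 5 AGC (Ser): third position 2-fold.
Four-fold degenerate third positions: 2.

2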